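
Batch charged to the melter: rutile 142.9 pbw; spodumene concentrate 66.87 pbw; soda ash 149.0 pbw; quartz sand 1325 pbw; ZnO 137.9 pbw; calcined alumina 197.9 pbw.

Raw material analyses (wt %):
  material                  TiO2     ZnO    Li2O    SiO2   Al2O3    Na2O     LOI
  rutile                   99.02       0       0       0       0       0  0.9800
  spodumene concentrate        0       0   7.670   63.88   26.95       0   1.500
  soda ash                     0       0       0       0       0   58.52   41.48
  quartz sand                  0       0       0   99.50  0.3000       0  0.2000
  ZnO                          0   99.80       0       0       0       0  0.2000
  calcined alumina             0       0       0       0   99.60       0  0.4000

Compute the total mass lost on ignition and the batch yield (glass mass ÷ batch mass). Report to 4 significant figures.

All arithmetic runs at full precision through every step — intermediates are printed rounded off to 4 significant digits when written out; every reported value carries a single rounding; the derived quantities, which include the six compositions, LOI, yield, net glass mass, the totals, are computed at full float precision, as written in the problem or answer text, starting from the weights per 1952 pbw of glass.
Each material's LOI contribution:
  rutile: 142.9 × 0.009800 = 1.400 pbw
  spodumene concentrate: 66.87 × 0.01500 = 1.003 pbw
  soda ash: 149.0 × 0.4148 = 61.81 pbw
  quartz sand: 1325 × 0.002000 = 2.650 pbw
  ZnO: 137.9 × 0.002000 = 0.2758 pbw
  calcined alumina: 197.9 × 0.004000 = 0.7916 pbw
Total LOI = 67.93 pbw
Glass = batch − LOI = 2020 − 67.93 = 1952 pbw

LOI loss = 67.93 pbw; glass = 1952 pbw; yield = 96.64%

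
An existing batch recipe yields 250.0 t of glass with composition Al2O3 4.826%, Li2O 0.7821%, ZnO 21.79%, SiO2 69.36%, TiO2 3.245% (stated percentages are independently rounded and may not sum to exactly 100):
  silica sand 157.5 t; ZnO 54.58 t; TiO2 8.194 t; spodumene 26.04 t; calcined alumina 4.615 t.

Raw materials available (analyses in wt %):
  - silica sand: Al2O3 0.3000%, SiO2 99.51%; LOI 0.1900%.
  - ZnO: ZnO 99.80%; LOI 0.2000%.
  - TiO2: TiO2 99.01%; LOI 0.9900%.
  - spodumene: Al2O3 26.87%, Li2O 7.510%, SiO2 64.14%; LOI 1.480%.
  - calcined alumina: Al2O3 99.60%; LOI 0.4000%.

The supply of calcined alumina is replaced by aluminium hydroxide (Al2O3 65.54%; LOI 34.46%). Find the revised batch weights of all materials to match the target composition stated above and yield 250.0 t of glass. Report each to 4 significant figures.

Revised batch per 250.0 t glass:
  silica sand: 157.5 t
  ZnO: 54.58 t
  TiO2: 8.194 t
  spodumene: 26.04 t
  aluminium hydroxide: 7.014 t
Total batch = 253.3 t; LOI loss = 3.292 t

Every computation holds full float precision through every step — in-progress results are displayed rounded to 4 significant digits as written — every reported number is rounded exactly once; derived quantities (glass mass, five oxide percentages, the totals, the yield, LOI) are re-derived at exact precision starting from the weights per 250.0 t of glass as set out in the problem or answer text.
Target oxide masses per 250.0 t glass:
  Al2O3: 4.826% × 250.0 = 12.06 t
  Li2O: 0.7821% × 250.0 = 1.955 t
  ZnO: 21.79% × 250.0 = 54.48 t
  SiO2: 69.36% × 250.0 = 173.4 t
  TiO2: 3.245% × 250.0 = 8.113 t
Sums-versus-targets review applying the batch weights above, for the quoted basis mass (every target is met by its sum net of answer rounding effects):
  Al2O3: 157.5·0.003000 + 26.04·0.2687 + 7.014·0.6554 = 12.07 t (target 12.06 t)
  Li2O: 26.04·0.07510 = 1.956 t (target 1.955 t)
  ZnO: 54.58·0.9980 = 54.47 t (target 54.48 t)
  SiO2: 157.5·0.9951 + 26.04·0.6414 = 173.4 t (target 173.4 t)
  TiO2: 8.194·0.9901 = 8.113 t (target 8.113 t)
Glass mass check: total charge less LOI = 250.0 t (the Σ of target masses is 250.0 t; with the basis standing at 250.0 t — deltas are rounding alone).
Whole-batch sum: Σ batch = 253.3 t; LOI removed, Σ of batch·LOI: 3.292 t; glass ÷ batch gives a yield of 98.70%.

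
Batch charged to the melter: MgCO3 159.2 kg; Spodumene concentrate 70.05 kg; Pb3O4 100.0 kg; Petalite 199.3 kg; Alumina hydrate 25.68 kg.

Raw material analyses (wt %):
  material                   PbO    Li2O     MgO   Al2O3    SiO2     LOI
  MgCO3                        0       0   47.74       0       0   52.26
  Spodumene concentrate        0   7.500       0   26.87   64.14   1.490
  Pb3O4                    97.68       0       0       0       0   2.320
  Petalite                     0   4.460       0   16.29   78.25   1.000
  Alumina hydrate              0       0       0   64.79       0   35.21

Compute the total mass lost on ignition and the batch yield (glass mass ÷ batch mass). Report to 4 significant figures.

The whole derivation carries full precision at each step — mid-chain values are displayed, with 4-significant-figure rounding, in the working; exactly one rounding lands on each reported value; derived quantities are rebuilt in full float precision (ignition loss, glass mass, five oxide percentages, the yield, the totals) from the batch weights on 456.6 kg of glass, as they appear in the question or the answer.
Each material's LOI contribution:
  MgCO3: 159.2 × 0.5226 = 83.20 kg
  Spodumene concentrate: 70.05 × 0.01490 = 1.044 kg
  Pb3O4: 100.0 × 0.02320 = 2.320 kg
  Petalite: 199.3 × 0.01000 = 1.993 kg
  Alumina hydrate: 25.68 × 0.3521 = 9.042 kg
Total LOI = 97.60 kg
Glass = batch − LOI = 554.2 − 97.60 = 456.6 kg

LOI loss = 97.60 kg; glass = 456.6 kg; yield = 82.39%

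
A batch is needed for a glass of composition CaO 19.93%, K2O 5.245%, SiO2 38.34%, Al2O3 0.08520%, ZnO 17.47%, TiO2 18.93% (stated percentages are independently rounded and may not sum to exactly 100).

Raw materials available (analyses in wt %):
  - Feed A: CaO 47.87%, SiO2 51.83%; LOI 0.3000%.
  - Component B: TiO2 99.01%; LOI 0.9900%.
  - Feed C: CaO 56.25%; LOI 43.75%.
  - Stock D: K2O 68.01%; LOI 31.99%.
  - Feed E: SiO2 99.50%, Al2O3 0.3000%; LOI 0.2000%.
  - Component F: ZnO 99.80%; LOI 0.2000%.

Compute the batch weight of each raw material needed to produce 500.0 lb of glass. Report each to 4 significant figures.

Batch per 500.0 lb glass:
  Feed A: 97.26 lb
  Component B: 95.60 lb
  Feed C: 94.38 lb
  Stock D: 38.56 lb
  Feed E: 142.0 lb
  Component F: 87.53 lb
Total batch = 555.3 lb; LOI loss = 55.32 lb; yield = 90.04%

Working values appear (rounded to four significant figures) as written. All internal work keeps full float precision at every stage. A single rounding produces every reported figure. All derived quantities, including net glass mass, totals, six oxide percentages, ignition loss, yield, are rebuilt from the weighed amounts at 500.0 lb of glass at full precision, exactly as printed in the problem or answer text.
Per-oxide target masses for 500.0 lb glass:
  CaO: 19.93% × 500.0 = 99.65 lb
  K2O: 5.245% × 500.0 = 26.22 lb
  SiO2: 38.34% × 500.0 = 191.7 lb
  Al2O3: 0.08520% × 500.0 = 0.4260 lb
  ZnO: 17.47% × 500.0 = 87.35 lb
  TiO2: 18.93% × 500.0 = 94.65 lb
Checking each oxide sum from the weights as reported, on the stated basis (summed amounts equal target values inside rounding margins):
  CaO: 97.26·0.4787 + 94.38·0.5625 = 99.65 lb (target 99.65 lb)
  K2O: 38.56·0.6801 = 26.22 lb (target 26.22 lb)
  SiO2: 97.26·0.5183 + 142.0·0.9950 = 191.7 lb (target 191.7 lb)
  Al2O3: 142.0·0.003000 = 0.4260 lb (target 0.4260 lb)
  ZnO: 87.53·0.9980 = 87.35 lb (target 87.35 lb)
  TiO2: 95.60·0.9901 = 94.65 lb (target 94.65 lb)
The glass-mass cross-check: the batch minus its LOI: 500.0 lb (the Σ of target masses is 500.0 lb; versus the stated basis of 500.0 lb — rounding explains the deltas).
Batch total: Σ batch = 555.3 lb; loss to ignition Σ batch·LOI = 55.32 lb; yield: glass divided by total = 90.04%.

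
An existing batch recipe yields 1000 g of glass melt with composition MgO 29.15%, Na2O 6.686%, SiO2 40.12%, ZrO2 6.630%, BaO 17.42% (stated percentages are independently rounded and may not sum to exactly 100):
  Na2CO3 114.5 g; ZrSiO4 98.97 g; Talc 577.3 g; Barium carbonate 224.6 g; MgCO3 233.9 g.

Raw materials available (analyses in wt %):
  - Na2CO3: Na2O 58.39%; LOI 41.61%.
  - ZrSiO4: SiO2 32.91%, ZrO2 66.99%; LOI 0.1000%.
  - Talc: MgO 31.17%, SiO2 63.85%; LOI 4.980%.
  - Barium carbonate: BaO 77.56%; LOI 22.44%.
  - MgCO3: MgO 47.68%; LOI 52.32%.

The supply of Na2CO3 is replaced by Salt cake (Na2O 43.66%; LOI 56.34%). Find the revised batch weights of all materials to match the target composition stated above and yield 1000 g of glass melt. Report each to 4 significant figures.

Revised batch per 1000 g glass melt:
  Salt cake: 153.1 g
  ZrSiO4: 98.97 g
  Talc: 577.3 g
  Barium carbonate: 224.6 g
  MgCO3: 233.9 g
Total batch = 1288 g; LOI loss = 287.9 g

The intermediate values are displayed (rounded to 4 significant figures) in the printout. The whole derivation maintains full float precision in every operation — each reported number is rounded only once; all derived quantities (the totals, net glass mass, yield, LOI, the five compositions) are computed starting from the weights on 1000 g of glass in full float precision as given in the problem or answer text.
Target masses of each oxide per 1000 g glass melt:
  MgO: 29.15% × 1000 = 291.5 g
  Na2O: 6.686% × 1000 = 66.86 g
  SiO2: 40.12% × 1000 = 401.2 g
  ZrO2: 6.630% × 1000 = 66.30 g
  BaO: 17.42% × 1000 = 174.2 g
Mass-balance tally per oxide applying the batch weights above, relative to the basis at hand (every target is met by its sum net of answer rounding effects):
  MgO: 577.3·0.3117 + 233.9·0.4768 = 291.5 g (target 291.5 g)
  Na2O: 153.1·0.4366 = 66.84 g (target 66.86 g)
  SiO2: 98.97·0.3291 + 577.3·0.6385 = 401.2 g (target 401.2 g)
  ZrO2: 98.97·0.6699 = 66.30 g (target 66.30 g)
  BaO: 224.6·0.7756 = 174.2 g (target 174.2 g)
Glass mass check: total charge less LOI = 1000 g (summing oxide targets gives 1000 g; with the basis standing at 1000 g — a pure rounding effect).
Whole-batch sum: Σ batch = 1288 g; the LOI term Σ batch·LOI equals 287.9 g; as yield: glass ÷ batch → 77.65%.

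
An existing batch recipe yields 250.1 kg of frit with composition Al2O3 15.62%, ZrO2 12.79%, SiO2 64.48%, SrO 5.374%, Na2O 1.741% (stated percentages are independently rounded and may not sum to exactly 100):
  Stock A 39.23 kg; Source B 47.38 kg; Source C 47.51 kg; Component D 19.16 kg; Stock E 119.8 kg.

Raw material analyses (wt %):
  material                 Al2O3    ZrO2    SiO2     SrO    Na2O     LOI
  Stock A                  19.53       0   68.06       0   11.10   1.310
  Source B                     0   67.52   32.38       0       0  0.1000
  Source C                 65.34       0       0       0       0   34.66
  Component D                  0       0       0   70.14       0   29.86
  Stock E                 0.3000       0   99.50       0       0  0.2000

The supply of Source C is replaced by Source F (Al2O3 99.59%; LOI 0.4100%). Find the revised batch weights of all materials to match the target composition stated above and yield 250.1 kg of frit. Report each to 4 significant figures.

Revised batch per 250.1 kg frit:
  Stock A: 39.23 kg
  Source B: 47.38 kg
  Source F: 31.17 kg
  Component D: 19.16 kg
  Stock E: 119.8 kg
Total batch = 256.7 kg; LOI loss = 6.650 kg

Exact precision is kept end to end. In-progress results are shown rounded off to 4 significant figures when written out. A single rounding produces each reported result. Derived quantities, which include the totals, glass mass, yield, the five compositions, ignition loss, are re-derived in exact precision, as given in the problem or the answer, using the weight values for 250.1 kg of glass.
Oxide-by-oxide targets in 250.1 kg frit:
  Al2O3: 15.62% × 250.1 = 39.07 kg
  ZrO2: 12.79% × 250.1 = 31.99 kg
  SiO2: 64.48% × 250.1 = 161.3 kg
  SrO: 5.374% × 250.1 = 13.44 kg
  Na2O: 1.741% × 250.1 = 4.354 kg
Oxide-by-oxide audit using the reported weights, for the quoted basis mass (delivered sums recover each target within answer rounding):
  Al2O3: 39.23·0.1953 + 31.17·0.9959 + 119.8·0.003000 = 39.06 kg (target 39.07 kg)
  ZrO2: 47.38·0.6752 = 31.99 kg (target 31.99 kg)
  SiO2: 39.23·0.6806 + 47.38·0.3238 + 119.8·0.9950 = 161.2 kg (target 161.3 kg)
  SrO: 19.16·0.7014 = 13.44 kg (target 13.44 kg)
  Na2O: 39.23·0.1110 = 4.355 kg (target 4.354 kg)
Glass-mass bookkeeping: net batch after ignition = 250.1 kg (the targets, summed, come to 250.1 kg; versus the stated basis of 250.1 kg — a pure rounding effect).
Total batch = Σ batch = 256.7 kg; ignition loss, Σ(batch × LOI) = 6.650 kg; as yield: glass ÷ batch → 97.41%.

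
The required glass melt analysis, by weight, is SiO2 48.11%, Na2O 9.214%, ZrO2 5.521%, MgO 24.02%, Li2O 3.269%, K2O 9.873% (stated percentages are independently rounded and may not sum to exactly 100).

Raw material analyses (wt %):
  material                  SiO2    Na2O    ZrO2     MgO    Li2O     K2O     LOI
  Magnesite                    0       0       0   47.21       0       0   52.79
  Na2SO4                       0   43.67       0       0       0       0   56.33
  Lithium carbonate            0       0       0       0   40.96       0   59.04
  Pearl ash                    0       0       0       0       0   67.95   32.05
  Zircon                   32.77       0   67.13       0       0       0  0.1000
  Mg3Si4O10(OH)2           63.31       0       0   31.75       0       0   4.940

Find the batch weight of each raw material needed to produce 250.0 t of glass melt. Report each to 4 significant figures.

Full float precision is held in every operation. Mid-chain values are shown with 4-significant-figure rounding alongside each step — every reported figure sees exactly one rounding; the derived quantities (LOI, net glass mass, six oxide percentages, the yield, the totals) are rebuilt at full float precision starting from the weights per 250.0 t of glass, exactly as shown in problem or answer.
The oxide mass targets at 250.0 t glass melt:
  SiO2: 48.11% × 250.0 = 120.3 t
  Na2O: 9.214% × 250.0 = 23.04 t
  ZrO2: 5.521% × 250.0 = 13.80 t
  MgO: 24.02% × 250.0 = 60.05 t
  Li2O: 3.269% × 250.0 = 8.172 t
  K2O: 9.873% × 250.0 = 24.68 t
Checking each oxide sum given the weights on record, relative to the basis at hand (oxide sums agree with the targets exact up to rounding of places):
  SiO2: 20.56·0.3277 + 179.3·0.6331 = 120.3 t (target 120.3 t)
  Na2O: 52.75·0.4367 = 23.04 t (target 23.04 t)
  ZrO2: 20.56·0.6713 = 13.80 t (target 13.80 t)
  MgO: 6.590·0.4721 + 179.3·0.3175 = 60.04 t (target 60.05 t)
  Li2O: 19.95·0.4096 = 8.172 t (target 8.172 t)
  K2O: 36.32·0.6795 = 24.68 t (target 24.68 t)
Mass balance on the glass: batch total minus LOI = 250.0 t (targets for the oxides total 250.0 t; the stated basis being 250.0 t — deltas are rounding alone).
Batch total: Σ batch = 315.5 t; Σ batch·LOI gives LOI loss = 65.49 t; yield = glass ÷ total batch = 79.24%.

Batch per 250.0 t glass melt:
  Magnesite: 6.590 t
  Na2SO4: 52.75 t
  Lithium carbonate: 19.95 t
  Pearl ash: 36.32 t
  Zircon: 20.56 t
  Mg3Si4O10(OH)2: 179.3 t
Total batch = 315.5 t; LOI loss = 65.49 t; yield = 79.24%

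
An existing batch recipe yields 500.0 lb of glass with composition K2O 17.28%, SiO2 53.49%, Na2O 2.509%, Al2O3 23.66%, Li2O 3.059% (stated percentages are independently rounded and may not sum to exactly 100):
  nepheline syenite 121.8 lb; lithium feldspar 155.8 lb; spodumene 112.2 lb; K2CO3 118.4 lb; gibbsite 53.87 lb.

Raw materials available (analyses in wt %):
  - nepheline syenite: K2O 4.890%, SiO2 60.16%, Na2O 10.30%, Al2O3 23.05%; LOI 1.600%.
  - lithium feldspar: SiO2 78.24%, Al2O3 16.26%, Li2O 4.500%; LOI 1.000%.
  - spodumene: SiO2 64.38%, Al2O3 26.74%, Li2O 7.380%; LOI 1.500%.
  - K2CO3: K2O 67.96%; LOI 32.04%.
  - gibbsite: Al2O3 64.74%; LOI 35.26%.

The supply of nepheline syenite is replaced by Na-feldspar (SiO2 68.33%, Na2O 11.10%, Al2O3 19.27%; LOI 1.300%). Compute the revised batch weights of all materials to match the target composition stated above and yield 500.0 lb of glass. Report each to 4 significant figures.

Revised batch per 500.0 lb glass:
  Na-feldspar: 113.0 lb
  lithium feldspar: 145.7 lb
  spodumene: 118.4 lb
  K2CO3: 127.1 lb
  gibbsite: 63.59 lb
Total batch = 567.8 lb; LOI loss = 67.85 lb

Intermediates are shown (rounded to 4 significant figures) when written out. Exact precision is kept all the way through — a single rounding produces every reported result; the derived quantities, including the five compositions, totals, glass mass, the yield, LOI, are recomputed using the weight values for 500.0 lb of glass at exact precision as they appear in the problem or the answer.
Per-oxide target masses for 500.0 lb glass:
  K2O: 17.28% × 500.0 = 86.40 lb
  SiO2: 53.49% × 500.0 = 267.4 lb
  Na2O: 2.509% × 500.0 = 12.54 lb
  Al2O3: 23.66% × 500.0 = 118.3 lb
  Li2O: 3.059% × 500.0 = 15.30 lb
Sums-versus-targets review given the weights on record, per the basis as stated (oxide sums agree with the targets exact up to rounding of places):
  K2O: 127.1·0.6796 = 86.38 lb (target 86.40 lb)
  SiO2: 113.0·0.6833 + 145.7·0.7824 + 118.4·0.6438 = 267.4 lb (target 267.4 lb)
  Na2O: 113.0·0.1110 = 12.54 lb (target 12.54 lb)
  Al2O3: 113.0·0.1927 + 145.7·0.1626 + 118.4·0.2674 + 63.59·0.6474 = 118.3 lb (target 118.3 lb)
  Li2O: 145.7·0.04500 + 118.4·0.07380 = 15.29 lb (target 15.30 lb)
Glass-mass sanity pass: total batch − LOI = 499.9 lb (the targets, summed, come to 500.0 lb; with the basis standing at 500.0 lb — gaps are rounding artifacts).
Adding the batch up: Σ batch = 567.8 lb; LOI loss = Σ batch·LOI = 67.85 lb; yield = glass ÷ total batch = 88.05%.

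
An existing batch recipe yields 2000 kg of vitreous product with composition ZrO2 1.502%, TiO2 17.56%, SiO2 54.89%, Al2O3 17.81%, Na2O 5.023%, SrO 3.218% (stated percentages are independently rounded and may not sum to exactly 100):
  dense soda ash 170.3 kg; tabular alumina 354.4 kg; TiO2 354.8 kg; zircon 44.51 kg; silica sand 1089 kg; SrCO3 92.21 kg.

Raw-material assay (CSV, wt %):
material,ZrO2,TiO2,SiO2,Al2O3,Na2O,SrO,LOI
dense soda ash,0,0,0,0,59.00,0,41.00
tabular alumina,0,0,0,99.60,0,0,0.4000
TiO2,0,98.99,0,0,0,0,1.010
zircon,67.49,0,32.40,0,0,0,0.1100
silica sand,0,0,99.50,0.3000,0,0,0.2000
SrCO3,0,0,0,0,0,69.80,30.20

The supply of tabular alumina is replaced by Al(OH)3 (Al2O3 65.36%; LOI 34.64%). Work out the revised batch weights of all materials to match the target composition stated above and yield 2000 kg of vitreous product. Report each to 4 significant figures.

Exact precision is held in all steps. The intermediate values are shown rounded to four significant figures in the printout — a single rounding produces every reported result — the derived quantities, which include the yield, six oxide percentages, ignition loss, the totals, net glass mass, are carried in full precision, as written in the problem or answer text, from the weighed amounts per 2000 kg of glass.
Per-oxide target masses for 2000 kg vitreous product:
  ZrO2: 1.502% × 2000 = 30.04 kg
  TiO2: 17.56% × 2000 = 351.2 kg
  SiO2: 54.89% × 2000 = 1098 kg
  Al2O3: 17.81% × 2000 = 356.2 kg
  Na2O: 5.023% × 2000 = 100.5 kg
  SrO: 3.218% × 2000 = 64.36 kg
Oxide-by-oxide audit given the weights on record, relative to the basis at hand (each sum matches its target mass modulo rounding of the values):
  ZrO2: 44.51·0.6749 = 30.04 kg (target 30.04 kg)
  TiO2: 354.8·0.9899 = 351.2 kg (target 351.2 kg)
  SiO2: 44.51·0.3240 + 1089·0.9950 = 1098 kg (target 1098 kg)
  Al2O3: 540.0·0.6536 + 1089·0.003000 = 356.2 kg (target 356.2 kg)
  Na2O: 170.3·0.5900 = 100.5 kg (target 100.5 kg)
  SrO: 92.21·0.6980 = 64.36 kg (target 64.36 kg)
Glass mass check: total charge less LOI = 2000 kg (the Σ of target masses is 2000 kg; the stated basis being 2000 kg — deltas are rounding alone).
Adding the batch up: Σ batch = 2291 kg; LOI removed, Σ of batch·LOI: 290.5 kg; yield, glass over the total, = 87.32%.

Revised batch per 2000 kg vitreous product:
  dense soda ash: 170.3 kg
  Al(OH)3: 540.0 kg
  TiO2: 354.8 kg
  zircon: 44.51 kg
  silica sand: 1089 kg
  SrCO3: 92.21 kg
Total batch = 2291 kg; LOI loss = 290.5 kg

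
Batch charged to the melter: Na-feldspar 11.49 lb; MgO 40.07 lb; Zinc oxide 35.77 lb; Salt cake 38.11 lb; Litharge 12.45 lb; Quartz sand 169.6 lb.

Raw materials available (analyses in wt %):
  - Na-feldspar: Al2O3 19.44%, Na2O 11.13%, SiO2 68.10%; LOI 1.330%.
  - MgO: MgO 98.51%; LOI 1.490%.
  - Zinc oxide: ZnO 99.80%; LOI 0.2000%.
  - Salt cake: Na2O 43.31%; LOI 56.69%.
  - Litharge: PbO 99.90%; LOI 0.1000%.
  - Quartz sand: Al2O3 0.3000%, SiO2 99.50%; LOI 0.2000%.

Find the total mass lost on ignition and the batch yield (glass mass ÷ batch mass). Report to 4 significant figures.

LOI loss = 22.78 lb; glass = 284.7 lb; yield = 92.59%

The working math carries full float precision end to end; rounding to four significant figures extends to every intermediate as shown; a single rounding yields every reported figure; all derived quantities, including the yield, ignition loss, net glass mass, the six compositions, the totals, are computed from the batch weights at 284.7 lb of glass in full float precision exactly as printed in the question or the answer.
Per-material ignition loss:
  Na-feldspar: 11.49 × 0.01330 = 0.1528 lb
  MgO: 40.07 × 0.01490 = 0.5970 lb
  Zinc oxide: 35.77 × 0.002000 = 0.07154 lb
  Salt cake: 38.11 × 0.5669 = 21.60 lb
  Litharge: 12.45 × 0.001000 = 0.01245 lb
  Quartz sand: 169.6 × 0.002000 = 0.3392 lb
Total LOI = 22.78 lb
Glass = batch − LOI = 307.5 − 22.78 = 284.7 lb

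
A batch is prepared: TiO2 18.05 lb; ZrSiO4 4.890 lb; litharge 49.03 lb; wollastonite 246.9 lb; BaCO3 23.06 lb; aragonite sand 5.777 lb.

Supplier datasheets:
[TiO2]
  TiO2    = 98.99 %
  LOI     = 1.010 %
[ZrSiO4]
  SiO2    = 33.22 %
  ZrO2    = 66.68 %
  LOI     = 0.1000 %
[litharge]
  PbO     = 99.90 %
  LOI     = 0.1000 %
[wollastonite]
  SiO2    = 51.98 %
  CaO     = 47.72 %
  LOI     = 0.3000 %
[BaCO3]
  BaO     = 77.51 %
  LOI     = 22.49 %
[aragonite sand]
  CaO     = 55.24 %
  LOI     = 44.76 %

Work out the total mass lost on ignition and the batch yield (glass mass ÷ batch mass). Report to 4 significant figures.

Values along the way appear rounded off to 4 significant digits between the steps; the working math keeps full float precision through every step — a single rounding produces each reported result. All derived quantities (yield, net glass mass, LOI, six oxide percentages, totals) are computed at full precision from the weighed amounts for 339.0 lb of glass exactly as shown in either problem or answer.
Ignition loss by material:
  TiO2: 18.05 × 0.01010 = 0.1823 lb
  ZrSiO4: 4.890 × 0.001000 = 0.004890 lb
  litharge: 49.03 × 0.001000 = 0.04903 lb
  wollastonite: 246.9 × 0.003000 = 0.7407 lb
  BaCO3: 23.06 × 0.2249 = 5.186 lb
  aragonite sand: 5.777 × 0.4476 = 2.586 lb
Total LOI = 8.749 lb
Glass = batch − LOI = 347.7 − 8.749 = 339.0 lb

LOI loss = 8.749 lb; glass = 339.0 lb; yield = 97.48%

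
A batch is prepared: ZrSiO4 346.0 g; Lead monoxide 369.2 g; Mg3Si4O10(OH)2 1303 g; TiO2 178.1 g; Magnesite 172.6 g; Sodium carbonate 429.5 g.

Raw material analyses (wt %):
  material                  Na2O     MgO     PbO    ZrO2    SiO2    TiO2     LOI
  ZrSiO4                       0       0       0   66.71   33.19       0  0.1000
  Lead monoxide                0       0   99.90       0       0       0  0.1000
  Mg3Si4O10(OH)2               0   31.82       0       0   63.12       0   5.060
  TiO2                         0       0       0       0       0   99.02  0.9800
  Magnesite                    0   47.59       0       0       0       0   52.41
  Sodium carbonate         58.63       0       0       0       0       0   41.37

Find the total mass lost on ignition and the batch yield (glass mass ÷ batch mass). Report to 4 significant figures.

LOI loss = 336.5 g; glass = 2462 g; yield = 87.97%

Every computation carries full float precision at each step — in-progress results appear (rounded to four significant figures) alongside each step — each reported result takes a single rounding — the derived quantities are recomputed from the batch weights at 2462 g of glass at full precision (net glass mass, LOI, the yield, totals, the six compositions) exactly as shown in problem or answer.
Each material's LOI contribution:
  ZrSiO4: 346.0 × 0.001000 = 0.3460 g
  Lead monoxide: 369.2 × 0.001000 = 0.3692 g
  Mg3Si4O10(OH)2: 1303 × 0.05060 = 65.93 g
  TiO2: 178.1 × 0.009800 = 1.745 g
  Magnesite: 172.6 × 0.5241 = 90.46 g
  Sodium carbonate: 429.5 × 0.4137 = 177.7 g
Total LOI = 336.5 g
Glass = batch − LOI = 2798 − 336.5 = 2462 g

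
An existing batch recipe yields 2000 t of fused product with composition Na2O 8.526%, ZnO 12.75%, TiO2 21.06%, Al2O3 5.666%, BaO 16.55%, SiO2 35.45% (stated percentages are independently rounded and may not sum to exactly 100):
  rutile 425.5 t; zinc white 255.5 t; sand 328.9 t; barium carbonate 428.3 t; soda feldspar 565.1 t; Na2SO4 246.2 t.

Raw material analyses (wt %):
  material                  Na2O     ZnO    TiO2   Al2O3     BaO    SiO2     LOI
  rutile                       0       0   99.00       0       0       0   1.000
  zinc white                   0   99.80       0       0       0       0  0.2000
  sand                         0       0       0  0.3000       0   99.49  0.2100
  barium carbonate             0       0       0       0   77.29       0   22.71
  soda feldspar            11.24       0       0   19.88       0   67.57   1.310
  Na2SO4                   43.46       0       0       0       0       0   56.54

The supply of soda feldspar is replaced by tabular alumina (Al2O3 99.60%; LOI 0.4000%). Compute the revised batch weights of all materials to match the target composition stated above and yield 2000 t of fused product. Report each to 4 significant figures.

In-progress results are displayed rounded to four significant digits within the worked lines; all internal work keeps full precision from start to finish — every reported number is rounded a single time; derived quantities (totals, net glass mass, ignition loss, the yield, the six compositions) are computed in full precision using the weight values per 2000 t of glass as quoted within question or answer.
Target masses of each oxide per 2000 t fused product:
  Na2O: 8.526% × 2000 = 170.5 t
  ZnO: 12.75% × 2000 = 255.0 t
  TiO2: 21.06% × 2000 = 421.2 t
  Al2O3: 5.666% × 2000 = 113.3 t
  BaO: 16.55% × 2000 = 331.0 t
  SiO2: 35.45% × 2000 = 709.0 t
Oxide-by-oxide audit with the batch weights as given, at the basis given (sum by sum, the targets are met net of answer rounding effects):
  Na2O: 392.4·0.4346 = 170.5 t (target 170.5 t)
  ZnO: 255.5·0.9980 = 255.0 t (target 255.0 t)
  TiO2: 425.5·0.9900 = 421.2 t (target 421.2 t)
  Al2O3: 712.6·0.003000 + 111.6·0.9960 = 113.3 t (target 113.3 t)
  BaO: 428.3·0.7729 = 331.0 t (target 331.0 t)
  SiO2: 712.6·0.9949 = 709.0 t (target 709.0 t)
Consistency of the glass mass: total batch − LOI = 2000 t (targets for the oxides total 2000 t; against the stated basis, 2000 t — any gap is answer rounding).
Whole-batch sum: Σ batch = 2326 t; LOI removed, Σ of batch·LOI: 325.8 t; yield = glass ÷ total batch = 85.99%.

Revised batch per 2000 t fused product:
  rutile: 425.5 t
  zinc white: 255.5 t
  sand: 712.6 t
  barium carbonate: 428.3 t
  tabular alumina: 111.6 t
  Na2SO4: 392.4 t
Total batch = 2326 t; LOI loss = 325.8 t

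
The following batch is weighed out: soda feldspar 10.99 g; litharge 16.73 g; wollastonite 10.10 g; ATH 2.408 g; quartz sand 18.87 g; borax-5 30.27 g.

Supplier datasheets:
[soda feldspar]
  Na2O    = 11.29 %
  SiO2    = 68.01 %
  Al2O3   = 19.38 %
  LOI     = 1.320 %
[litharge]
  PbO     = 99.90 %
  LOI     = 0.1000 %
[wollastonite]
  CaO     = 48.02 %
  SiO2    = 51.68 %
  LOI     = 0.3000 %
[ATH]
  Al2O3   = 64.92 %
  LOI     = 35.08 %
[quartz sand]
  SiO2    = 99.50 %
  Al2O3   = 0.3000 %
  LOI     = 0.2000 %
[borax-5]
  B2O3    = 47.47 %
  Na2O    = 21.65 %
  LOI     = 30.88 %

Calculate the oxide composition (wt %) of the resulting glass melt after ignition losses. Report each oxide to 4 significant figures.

Each numeric step maintains full precision at all times. Working values are shown with 4-significant-digit rounding in the working — each reported result takes a single rounding. All derived quantities are carried in exact precision (LOI, totals, yield, the six compositions, glass mass) from the weighed amounts for 78.95 g of glass, exactly as shown in question or answer.
Delivered oxide masses:
  B2O3: 30.27·0.4747 = 14.37 g
  Na2O: 10.99·0.1129 + 30.27·0.2165 = 7.794 g
  CaO: 10.10·0.4802 = 4.850 g
  SiO2: 10.99·0.6801 + 10.10·0.5168 + 18.87·0.9950 = 31.47 g
  PbO: 16.73·0.9990 = 16.71 g
  Al2O3: 10.99·0.1938 + 2.408·0.6492 + 18.87·0.003000 = 3.750 g
LOI: 10.99·0.01320 + 16.73·0.001000 + 10.10·0.003000 + 2.408·0.3508 + 18.87·0.002000 + 30.27·0.3088 = 10.42 g
Net of LOI, the glass mass = 89.37 − 10.42 = 78.95 g (= Σ oxide masses)
oxide / glass × 100 gives the wt %

Glass mass = 78.95 g (batch 89.37 − LOI 10.42).
Composition: B2O3 18.20%, Na2O 9.873%, CaO 6.143%, SiO2 39.86%, PbO 21.17%, Al2O3 4.750%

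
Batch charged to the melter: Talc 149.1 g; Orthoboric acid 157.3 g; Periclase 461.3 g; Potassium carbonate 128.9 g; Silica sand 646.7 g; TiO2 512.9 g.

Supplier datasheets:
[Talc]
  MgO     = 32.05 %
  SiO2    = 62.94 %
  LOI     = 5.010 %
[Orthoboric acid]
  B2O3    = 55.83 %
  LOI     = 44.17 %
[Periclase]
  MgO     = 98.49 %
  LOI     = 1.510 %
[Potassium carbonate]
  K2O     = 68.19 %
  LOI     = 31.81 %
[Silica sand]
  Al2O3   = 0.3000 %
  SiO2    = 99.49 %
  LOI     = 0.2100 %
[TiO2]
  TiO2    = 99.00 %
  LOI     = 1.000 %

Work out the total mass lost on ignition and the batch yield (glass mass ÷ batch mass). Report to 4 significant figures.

All arithmetic holds full precision throughout; working values are printed rounded to four significant digits in the printout; exactly one rounding lands on each reported result — all derived quantities, which include the six compositions, net glass mass, yield, LOI, the totals, are computed at full float precision, exactly as shown in question or answer, starting from the weights at 1925 g of glass.
LOI of each material in turn:
  Talc: 149.1 × 0.05010 = 7.470 g
  Orthoboric acid: 157.3 × 0.4417 = 69.48 g
  Periclase: 461.3 × 0.01510 = 6.966 g
  Potassium carbonate: 128.9 × 0.3181 = 41.00 g
  Silica sand: 646.7 × 0.002100 = 1.358 g
  TiO2: 512.9 × 0.01000 = 5.129 g
Total LOI = 131.4 g
Glass = batch − LOI = 2056 − 131.4 = 1925 g

LOI loss = 131.4 g; glass = 1925 g; yield = 93.61%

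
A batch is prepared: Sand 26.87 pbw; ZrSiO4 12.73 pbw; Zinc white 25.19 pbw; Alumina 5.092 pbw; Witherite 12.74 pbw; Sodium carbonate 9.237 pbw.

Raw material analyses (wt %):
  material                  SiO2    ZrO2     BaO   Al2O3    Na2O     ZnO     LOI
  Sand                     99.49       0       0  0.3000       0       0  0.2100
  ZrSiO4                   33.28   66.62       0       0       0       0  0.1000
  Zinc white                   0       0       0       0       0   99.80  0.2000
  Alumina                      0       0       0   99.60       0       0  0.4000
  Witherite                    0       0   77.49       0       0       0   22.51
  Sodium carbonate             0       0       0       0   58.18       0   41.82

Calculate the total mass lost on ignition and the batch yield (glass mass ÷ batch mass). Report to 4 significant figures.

LOI loss = 6.871 pbw; glass = 84.99 pbw; yield = 92.52%

The whole derivation runs at full float precision through every step. The intermediate values are printed (rounded to four significant digits) on the page — every reported number receives exactly one rounding. The derived quantities, including net glass mass, six oxide percentages, the totals, ignition loss, yield, are carried using the weight values at 84.99 pbw of glass at exact precision as set out in question or answer.
Material-by-material LOI:
  Sand: 26.87 × 0.002100 = 0.05643 pbw
  ZrSiO4: 12.73 × 0.001000 = 0.01273 pbw
  Zinc white: 25.19 × 0.002000 = 0.05038 pbw
  Alumina: 5.092 × 0.004000 = 0.02037 pbw
  Witherite: 12.74 × 0.2251 = 2.868 pbw
  Sodium carbonate: 9.237 × 0.4182 = 3.863 pbw
Total LOI = 6.871 pbw
Glass = batch − LOI = 91.86 − 6.871 = 84.99 pbw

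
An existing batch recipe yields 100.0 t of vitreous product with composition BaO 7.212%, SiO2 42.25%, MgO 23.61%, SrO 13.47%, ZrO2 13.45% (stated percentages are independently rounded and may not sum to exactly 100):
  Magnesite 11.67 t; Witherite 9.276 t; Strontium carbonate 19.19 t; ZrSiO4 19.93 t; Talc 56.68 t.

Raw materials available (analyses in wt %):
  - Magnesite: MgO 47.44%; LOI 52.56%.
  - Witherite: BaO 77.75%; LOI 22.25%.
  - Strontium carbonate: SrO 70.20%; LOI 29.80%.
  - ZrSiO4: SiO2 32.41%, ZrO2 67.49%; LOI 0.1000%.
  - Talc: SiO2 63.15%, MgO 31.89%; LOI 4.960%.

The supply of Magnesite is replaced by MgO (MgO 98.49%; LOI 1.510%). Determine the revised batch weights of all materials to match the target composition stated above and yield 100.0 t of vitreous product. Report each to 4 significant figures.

Revised batch per 100.0 t vitreous product:
  MgO: 5.621 t
  Witherite: 9.276 t
  Strontium carbonate: 19.19 t
  ZrSiO4: 19.93 t
  Talc: 56.68 t
Total batch = 110.7 t; LOI loss = 10.70 t

Mid-chain values are displayed rounded off to 4 significant digits within the worked lines. Full float precision is maintained at each step — exactly one rounding goes into each reported number — the derived quantities are carried at exact precision (the yield, ignition loss, net glass mass, the totals, five oxide percentages) using the weight values per 100.0 t of glass precisely as stated by the problem or the answer.
Target oxide masses per 100.0 t vitreous product:
  BaO: 7.212% × 100.0 = 7.212 t
  SiO2: 42.25% × 100.0 = 42.25 t
  MgO: 23.61% × 100.0 = 23.61 t
  SrO: 13.47% × 100.0 = 13.47 t
  ZrO2: 13.45% × 100.0 = 13.45 t
Sums-versus-targets review given the weights on record, at the basis given (sums match the target masses net of answer rounding effects):
  BaO: 9.276·0.7775 = 7.212 t (target 7.212 t)
  SiO2: 19.93·0.3241 + 56.68·0.6315 = 42.25 t (target 42.25 t)
  MgO: 5.621·0.9849 + 56.68·0.3189 = 23.61 t (target 23.61 t)
  SrO: 19.19·0.7020 = 13.47 t (target 13.47 t)
  ZrO2: 19.93·0.6749 = 13.45 t (target 13.45 t)
The glass-mass cross-check: total batch − LOI = 100.0 t (targets for the oxides total 99.99 t; against the stated basis, 100.0 t — deltas are rounding alone).
Batch grand total — Σ batch = 110.7 t; LOI removed, Σ of batch·LOI: 10.70 t; as yield: glass ÷ batch → 90.34%.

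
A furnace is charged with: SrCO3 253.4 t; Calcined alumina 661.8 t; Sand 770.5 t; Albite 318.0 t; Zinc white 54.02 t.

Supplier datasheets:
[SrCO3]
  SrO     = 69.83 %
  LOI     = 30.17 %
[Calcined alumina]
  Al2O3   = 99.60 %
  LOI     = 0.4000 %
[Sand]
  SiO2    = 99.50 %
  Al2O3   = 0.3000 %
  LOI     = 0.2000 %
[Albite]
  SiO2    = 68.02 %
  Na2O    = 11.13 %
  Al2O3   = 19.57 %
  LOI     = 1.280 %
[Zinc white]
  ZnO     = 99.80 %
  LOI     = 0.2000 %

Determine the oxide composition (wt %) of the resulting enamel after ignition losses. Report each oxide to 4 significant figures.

Glass mass = 1973 t (batch 2058 − LOI 84.82).
Composition: SiO2 49.82%, Na2O 1.794%, ZnO 2.733%, Al2O3 36.68%, SrO 8.969%

The intermediate values appear, rounded to four significant figures, in the printout. The working math holds full precision through the solve — each reported figure takes exactly one rounding. The derived quantities, which include ignition loss, totals, the five compositions, glass mass, the yield, are re-derived in full precision, precisely as stated by the problem or the answer, from the weighed amounts per 1973 t of glass.
Delivered oxide masses:
  SiO2: 770.5·0.9950 + 318.0·0.6802 = 983.0 t
  Na2O: 318.0·0.1113 = 35.39 t
  ZnO: 54.02·0.9980 = 53.91 t
  Al2O3: 661.8·0.9960 + 770.5·0.003000 + 318.0·0.1957 = 723.7 t
  SrO: 253.4·0.6983 = 176.9 t
LOI: 253.4·0.3017 + 661.8·0.004000 + 770.5·0.002000 + 318.0·0.01280 + 54.02·0.002000 = 84.82 t
Net of LOI, the glass mass = 2058 − 84.82 = 1973 t (matching Σ of the oxides)
wt % = 100 × oxide mass / glass mass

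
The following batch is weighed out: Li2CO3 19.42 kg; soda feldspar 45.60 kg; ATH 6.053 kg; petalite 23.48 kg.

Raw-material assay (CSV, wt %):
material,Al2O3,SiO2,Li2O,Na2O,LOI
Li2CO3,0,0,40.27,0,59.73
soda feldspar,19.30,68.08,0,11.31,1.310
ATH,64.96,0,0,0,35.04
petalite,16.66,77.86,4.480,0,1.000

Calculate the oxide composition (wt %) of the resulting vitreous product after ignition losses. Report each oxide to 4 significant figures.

All internal work holds full precision at each step; rounding to 4 significant digits governs every working value as displayed; each reported result sees exactly one rounding — the derived quantities are carried starting from the weights on 80.00 kg of glass in full precision (yield, the totals, four oxide percentages, glass mass, ignition loss) as set out in the question or the answer.
Delivered oxide masses:
  Al2O3: 45.60·0.1930 + 6.053·0.6496 + 23.48·0.1666 = 16.64 kg
  SiO2: 45.60·0.6808 + 23.48·0.7786 = 49.33 kg
  Li2O: 19.42·0.4027 + 23.48·0.04480 = 8.872 kg
  Na2O: 45.60·0.1131 = 5.157 kg
LOI: 19.42·0.5973 + 45.60·0.01310 + 6.053·0.3504 + 23.48·0.01000 = 14.55 kg
Glass mass = batch − LOI = 94.55 − 14.55 = 80.00 kg (the oxide masses sum to this)
percent share: oxide ÷ glass, ×100

Glass mass = 80.00 kg (batch 94.55 − LOI 14.55).
Composition: Al2O3 20.81%, SiO2 61.66%, Li2O 11.09%, Na2O 6.447%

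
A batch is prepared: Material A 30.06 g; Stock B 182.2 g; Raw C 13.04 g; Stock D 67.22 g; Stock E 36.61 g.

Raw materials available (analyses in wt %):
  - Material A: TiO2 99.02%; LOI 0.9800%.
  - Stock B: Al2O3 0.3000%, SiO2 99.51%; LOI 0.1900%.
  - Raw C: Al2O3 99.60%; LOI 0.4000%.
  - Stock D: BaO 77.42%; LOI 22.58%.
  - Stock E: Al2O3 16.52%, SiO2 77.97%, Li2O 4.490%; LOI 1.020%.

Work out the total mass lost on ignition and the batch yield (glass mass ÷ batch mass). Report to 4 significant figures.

The intermediate values are shown rounded to four significant digits as written; every computation maintains full float precision in every operation; every reported result takes exactly one rounding. All derived quantities, which include totals, five oxide percentages, ignition loss, the yield, glass mass, are computed in exact precision, as they appear in problem or answer, from the weighed amounts at 312.9 g of glass.
LOI of each material in turn:
  Material A: 30.06 × 0.009800 = 0.2946 g
  Stock B: 182.2 × 0.001900 = 0.3462 g
  Raw C: 13.04 × 0.004000 = 0.05216 g
  Stock D: 67.22 × 0.2258 = 15.18 g
  Stock E: 36.61 × 0.01020 = 0.3734 g
Total LOI = 16.24 g
Glass = batch − LOI = 329.1 − 16.24 = 312.9 g

LOI loss = 16.24 g; glass = 312.9 g; yield = 95.06%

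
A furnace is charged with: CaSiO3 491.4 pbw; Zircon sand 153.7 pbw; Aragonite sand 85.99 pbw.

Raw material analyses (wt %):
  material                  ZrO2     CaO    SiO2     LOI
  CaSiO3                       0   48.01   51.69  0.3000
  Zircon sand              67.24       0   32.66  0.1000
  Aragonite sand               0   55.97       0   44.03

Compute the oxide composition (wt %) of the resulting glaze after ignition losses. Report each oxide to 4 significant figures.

Glass mass = 691.6 pbw (batch 731.1 − LOI 39.49).
Composition: ZrO2 14.94%, CaO 41.07%, SiO2 43.99%

Rounding to four significant figures extends to each intermediate as printed. Every computation maintains full precision through the solve — every reported value undergoes a single rounding. Derived quantities (totals, the yield, glass mass, ignition loss, the three compositions) are re-derived from the weighed amounts at 691.6 pbw of glass at full float precision, precisely as stated by either problem or answer.
Oxide-by-oxide delivered mass:
  ZrO2: 153.7·0.6724 = 103.3 pbw
  CaO: 491.4·0.4801 + 85.99·0.5597 = 284.0 pbw
  SiO2: 491.4·0.5169 + 153.7·0.3266 = 304.2 pbw
LOI: 491.4·0.003000 + 153.7·0.001000 + 85.99·0.4403 = 39.49 pbw
The glass mass, total less LOI, = 731.1 − 39.49 = 691.6 pbw (the oxide masses sum to this)
wt % = 100 × oxide mass / glass mass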